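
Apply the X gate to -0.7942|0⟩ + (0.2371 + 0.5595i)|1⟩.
(0.2371 + 0.5595i)|0⟩ - 0.7942|1⟩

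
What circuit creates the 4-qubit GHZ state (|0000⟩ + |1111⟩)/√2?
H(q0) → CNOT(q0,q1) → CNOT(q0,q2) → CNOT(q0,q3)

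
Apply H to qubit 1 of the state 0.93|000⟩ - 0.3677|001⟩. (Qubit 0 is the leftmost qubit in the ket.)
0.6576|000⟩ - 0.26|001⟩ + 0.6576|010⟩ - 0.26|011⟩

H on qubit 1 mixes each pair of kets that differ only in qubit 1: amplitudes (a, b) of (|…0…⟩, |…1…⟩) become ((a + b)/√2, (a − b)/√2). Kets absent from the input have amplitude 0.
(|000⟩, |010⟩): (a, b) = (0.93, 0) → (0.6576, 0.6576)
(|001⟩, |011⟩): (a, b) = (-0.3677, 0) → (-0.26, -0.26)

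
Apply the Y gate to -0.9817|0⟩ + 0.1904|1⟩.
-0.1904i|0⟩ - 0.9817i|1⟩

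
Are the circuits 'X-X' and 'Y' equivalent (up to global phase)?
No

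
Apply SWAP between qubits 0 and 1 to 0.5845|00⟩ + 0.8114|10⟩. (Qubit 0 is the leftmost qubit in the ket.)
0.5845|00⟩ + 0.8114|01⟩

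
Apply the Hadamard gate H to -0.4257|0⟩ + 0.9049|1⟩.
0.3388|0⟩ - 0.9409|1⟩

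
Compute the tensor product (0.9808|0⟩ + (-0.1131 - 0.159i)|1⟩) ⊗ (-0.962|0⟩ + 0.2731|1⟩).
-0.9435|00⟩ + 0.2679|01⟩ + (0.1088 + 0.153i)|10⟩ + (-0.03089 - 0.04342i)|11⟩

amp(|b₁b₂…⟩) = product of the factor amplitudes for bits b₁, b₂, …; only kets whose every factor amplitude is nonzero survive.
|00⟩: (0.9808)(-0.962) = -0.9435
|01⟩: (0.9808)(0.2731) = 0.2679
|10⟩: (-0.1131 - 0.159i)(-0.962) = (0.1088 + 0.153i)
|11⟩: (-0.1131 - 0.159i)(0.2731) = (-0.03089 - 0.04342i)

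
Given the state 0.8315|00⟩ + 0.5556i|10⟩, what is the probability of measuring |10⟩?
0.3087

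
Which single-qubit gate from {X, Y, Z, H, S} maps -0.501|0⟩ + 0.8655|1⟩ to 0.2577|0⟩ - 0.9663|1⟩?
H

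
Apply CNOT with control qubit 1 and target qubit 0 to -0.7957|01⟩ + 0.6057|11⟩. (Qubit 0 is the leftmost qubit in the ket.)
0.6057|01⟩ - 0.7957|11⟩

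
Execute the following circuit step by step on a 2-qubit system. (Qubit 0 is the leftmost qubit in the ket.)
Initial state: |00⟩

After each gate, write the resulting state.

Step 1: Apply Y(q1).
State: i|01⟩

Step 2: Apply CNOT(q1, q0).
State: i|11⟩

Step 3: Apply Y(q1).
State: |10⟩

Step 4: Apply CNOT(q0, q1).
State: |11⟩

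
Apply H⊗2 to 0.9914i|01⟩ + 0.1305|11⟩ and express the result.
(0.06525 + 0.4957i)|00⟩ + (-0.06525 - 0.4957i)|01⟩ + (-0.06525 + 0.4957i)|10⟩ + (0.06525 - 0.4957i)|11⟩

H⊗2 gives amp(|y⟩) = (1/2) Σ_x (−1)^(x·y) amp(|x⟩), where x·y is the number of positions in which both x and y have a 1.
|00⟩: (0.9914i + 0.1305)/2 = (0.06525 + 0.4957i)
|01⟩: (-0.9914i - 0.1305)/2 = (-0.06525 - 0.4957i)
|10⟩: (0.9914i - 0.1305)/2 = (-0.06525 + 0.4957i)
|11⟩: (-0.9914i + 0.1305)/2 = (0.06525 - 0.4957i)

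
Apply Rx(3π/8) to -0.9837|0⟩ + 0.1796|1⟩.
(-0.8179 - 0.09978i)|0⟩ + (0.1493 + 0.5465i)|1⟩

Rx(3π/8) = [[cos(θ/2), −i·sin(θ/2)], [−i·sin(θ/2), cos(θ/2)]]; θ = 3π/8, cos(θ/2) ≈ 0.83147, sin(θ/2) ≈ 0.55557.
With a = amp(|0⟩) = -0.9837 and b = amp(|1⟩) = 0.1796:
new amp(|0⟩) = (0.83147)·a + (-0.55557i)·b = (-0.8179 - 0.09978i)
new amp(|1⟩) = (-0.55557i)·a + (0.83147)·b = (0.1493 + 0.5465i)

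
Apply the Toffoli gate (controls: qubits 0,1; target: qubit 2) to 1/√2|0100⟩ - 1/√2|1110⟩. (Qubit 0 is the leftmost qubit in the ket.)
1/√2|0100⟩ - 1/√2|1100⟩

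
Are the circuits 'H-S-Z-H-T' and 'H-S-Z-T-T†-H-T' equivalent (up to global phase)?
Yes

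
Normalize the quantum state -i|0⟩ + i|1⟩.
-(1/√2)i|0⟩ + (1/√2)i|1⟩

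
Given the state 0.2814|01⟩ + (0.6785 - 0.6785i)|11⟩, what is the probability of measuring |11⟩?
0.9207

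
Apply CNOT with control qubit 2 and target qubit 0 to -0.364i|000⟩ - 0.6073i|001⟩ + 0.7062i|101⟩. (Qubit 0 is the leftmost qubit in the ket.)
-0.364i|000⟩ + 0.7062i|001⟩ - 0.6073i|101⟩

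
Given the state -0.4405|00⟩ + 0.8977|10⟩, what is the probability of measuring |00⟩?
0.194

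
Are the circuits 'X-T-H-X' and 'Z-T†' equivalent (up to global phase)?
No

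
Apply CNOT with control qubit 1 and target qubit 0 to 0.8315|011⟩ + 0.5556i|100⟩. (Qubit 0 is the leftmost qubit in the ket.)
0.5556i|100⟩ + 0.8315|111⟩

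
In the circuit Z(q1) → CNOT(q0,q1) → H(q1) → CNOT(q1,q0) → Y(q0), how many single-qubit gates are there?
3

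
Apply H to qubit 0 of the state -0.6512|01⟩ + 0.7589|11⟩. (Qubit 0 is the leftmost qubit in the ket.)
0.07616|01⟩ - 0.9971|11⟩

H on qubit 0 mixes each pair of kets that differ only in qubit 0: amplitudes (a, b) of (|…0…⟩, |…1…⟩) become ((a + b)/√2, (a − b)/√2). Kets absent from the input have amplitude 0.
(|01⟩, |11⟩): (a, b) = (-0.6512, 0.7589) → (0.07616, -0.9971)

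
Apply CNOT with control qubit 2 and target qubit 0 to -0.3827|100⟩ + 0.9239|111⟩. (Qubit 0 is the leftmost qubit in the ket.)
0.9239|011⟩ - 0.3827|100⟩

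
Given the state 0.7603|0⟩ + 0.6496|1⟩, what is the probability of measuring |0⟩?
0.5781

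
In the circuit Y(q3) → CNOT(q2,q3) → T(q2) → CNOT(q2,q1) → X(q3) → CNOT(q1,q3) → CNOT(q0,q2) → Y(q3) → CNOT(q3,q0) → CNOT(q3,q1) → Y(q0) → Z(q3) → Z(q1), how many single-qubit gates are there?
7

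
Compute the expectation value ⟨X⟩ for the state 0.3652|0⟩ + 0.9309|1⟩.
0.6799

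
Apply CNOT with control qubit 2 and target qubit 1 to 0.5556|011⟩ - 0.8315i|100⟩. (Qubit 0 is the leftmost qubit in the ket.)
0.5556|001⟩ - 0.8315i|100⟩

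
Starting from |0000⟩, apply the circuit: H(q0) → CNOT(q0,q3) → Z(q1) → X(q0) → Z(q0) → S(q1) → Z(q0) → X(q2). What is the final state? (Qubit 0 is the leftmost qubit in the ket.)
1/√2|0011⟩ + 1/√2|1010⟩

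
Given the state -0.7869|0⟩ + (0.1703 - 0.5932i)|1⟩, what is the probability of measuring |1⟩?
0.3809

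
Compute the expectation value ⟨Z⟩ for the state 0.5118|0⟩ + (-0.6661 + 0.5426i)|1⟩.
-0.4762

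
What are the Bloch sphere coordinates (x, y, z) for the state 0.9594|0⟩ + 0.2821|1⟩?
(0.5413, 0, 0.8409)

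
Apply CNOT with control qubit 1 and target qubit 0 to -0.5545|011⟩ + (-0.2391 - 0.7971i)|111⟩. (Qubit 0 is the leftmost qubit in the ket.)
(-0.2391 - 0.7971i)|011⟩ - 0.5545|111⟩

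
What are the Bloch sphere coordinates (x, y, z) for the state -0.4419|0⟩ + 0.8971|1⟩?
(-0.7929, 0, -0.6095)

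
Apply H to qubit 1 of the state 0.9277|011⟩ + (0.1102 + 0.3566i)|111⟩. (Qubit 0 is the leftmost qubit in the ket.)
0.656|001⟩ - 0.656|011⟩ + (0.07792 + 0.2522i)|101⟩ + (-0.07792 - 0.2522i)|111⟩

H on qubit 1 mixes each pair of kets that differ only in qubit 1: amplitudes (a, b) of (|…0…⟩, |…1…⟩) become ((a + b)/√2, (a − b)/√2). Kets absent from the input have amplitude 0.
(|001⟩, |011⟩): (a, b) = (0, 0.9277) → (0.656, -0.656)
(|101⟩, |111⟩): (a, b) = (0, (0.1102 + 0.3566i)) → ((0.07792 + 0.2522i), (-0.07792 - 0.2522i))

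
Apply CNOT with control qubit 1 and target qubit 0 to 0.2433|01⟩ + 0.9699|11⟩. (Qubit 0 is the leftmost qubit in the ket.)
0.9699|01⟩ + 0.2433|11⟩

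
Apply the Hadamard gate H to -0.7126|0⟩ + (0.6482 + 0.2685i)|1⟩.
(-0.04554 + 0.1899i)|0⟩ + (-0.9622 - 0.1899i)|1⟩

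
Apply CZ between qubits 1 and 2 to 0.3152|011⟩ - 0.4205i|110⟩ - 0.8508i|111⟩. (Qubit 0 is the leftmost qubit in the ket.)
-0.3152|011⟩ - 0.4205i|110⟩ + 0.8508i|111⟩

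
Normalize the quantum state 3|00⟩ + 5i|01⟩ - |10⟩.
0.5071|00⟩ + 0.8452i|01⟩ - 0.169|10⟩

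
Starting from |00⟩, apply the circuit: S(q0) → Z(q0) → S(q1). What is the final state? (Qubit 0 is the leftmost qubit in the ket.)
|00⟩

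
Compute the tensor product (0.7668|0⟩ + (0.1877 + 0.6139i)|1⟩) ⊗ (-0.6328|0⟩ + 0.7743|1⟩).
-0.4852|00⟩ + 0.5937|01⟩ + (-0.1188 - 0.3885i)|10⟩ + (0.1453 + 0.4753i)|11⟩

amp(|b₁b₂…⟩) = product of the factor amplitudes for bits b₁, b₂, …; only kets whose every factor amplitude is nonzero survive.
|00⟩: (0.7668)(-0.6328) = -0.4852
|01⟩: (0.7668)(0.7743) = 0.5937
|10⟩: (0.1877 + 0.6139i)(-0.6328) = (-0.1188 - 0.3885i)
|11⟩: (0.1877 + 0.6139i)(0.7743) = (0.1453 + 0.4753i)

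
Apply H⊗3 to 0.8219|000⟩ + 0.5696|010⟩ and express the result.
0.492|000⟩ + 0.492|001⟩ + 0.0892|010⟩ + 0.0892|011⟩ + 0.492|100⟩ + 0.492|101⟩ + 0.0892|110⟩ + 0.0892|111⟩

H⊗3 gives amp(|y⟩) = (1/2√2) Σ_x (−1)^(x·y) amp(|x⟩), where x·y is the number of positions in which both x and y have a 1.
|000⟩: (0.8219 + 0.5696)/(2√2) = 0.492
|001⟩: (0.8219 + 0.5696)/(2√2) = 0.492
|010⟩: (0.8219 - 0.5696)/(2√2) = 0.0892
|011⟩: (0.8219 - 0.5696)/(2√2) = 0.0892
|100⟩: (0.8219 + 0.5696)/(2√2) = 0.492
|101⟩: (0.8219 + 0.5696)/(2√2) = 0.492
|110⟩: (0.8219 - 0.5696)/(2√2) = 0.0892
|111⟩: (0.8219 - 0.5696)/(2√2) = 0.0892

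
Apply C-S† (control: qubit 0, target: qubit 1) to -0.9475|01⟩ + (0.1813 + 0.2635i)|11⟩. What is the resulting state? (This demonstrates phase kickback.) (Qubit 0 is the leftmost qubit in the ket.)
-0.9475|01⟩ + (0.2635 - 0.1813i)|11⟩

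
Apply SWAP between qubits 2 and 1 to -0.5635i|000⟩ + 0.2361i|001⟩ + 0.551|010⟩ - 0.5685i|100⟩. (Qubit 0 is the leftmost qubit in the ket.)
-0.5635i|000⟩ + 0.551|001⟩ + 0.2361i|010⟩ - 0.5685i|100⟩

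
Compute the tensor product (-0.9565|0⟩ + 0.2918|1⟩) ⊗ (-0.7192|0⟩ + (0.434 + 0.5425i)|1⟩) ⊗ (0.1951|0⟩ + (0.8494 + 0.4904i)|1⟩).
0.1342|000⟩ + (0.5843 + 0.3374i)|001⟩ + (-0.08099 - 0.1012i)|010⟩ + (-0.09813 - 0.6443i)|011⟩ - 0.04094|100⟩ + (-0.1783 - 0.1029i)|101⟩ + (0.02471 + 0.03088i)|110⟩ + (0.02994 + 0.1966i)|111⟩

amp(|b₁b₂…⟩) = product of the factor amplitudes for bits b₁, b₂, …; only kets whose every factor amplitude is nonzero survive.
|000⟩: (-0.9565)(-0.7192)(0.1951) = 0.1342
|001⟩: (-0.9565)(-0.7192)(0.8494 + 0.4904i) = (0.5843 + 0.3374i)
|010⟩: (-0.9565)(0.434 + 0.5425i)(0.1951) = (-0.08099 - 0.1012i)
|011⟩: (-0.9565)(0.434 + 0.5425i)(0.8494 + 0.4904i) = (-0.09813 - 0.6443i)
|100⟩: (0.2918)(-0.7192)(0.1951) = -0.04094
|101⟩: (0.2918)(-0.7192)(0.8494 + 0.4904i) = (-0.1783 - 0.1029i)
|110⟩: (0.2918)(0.434 + 0.5425i)(0.1951) = (0.02471 + 0.03088i)
|111⟩: (0.2918)(0.434 + 0.5425i)(0.8494 + 0.4904i) = (0.02994 + 0.1966i)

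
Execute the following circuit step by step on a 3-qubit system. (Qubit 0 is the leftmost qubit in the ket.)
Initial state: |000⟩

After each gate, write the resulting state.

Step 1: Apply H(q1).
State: 1/√2|000⟩ + 1/√2|010⟩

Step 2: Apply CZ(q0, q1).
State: 1/√2|000⟩ + 1/√2|010⟩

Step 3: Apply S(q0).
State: 1/√2|000⟩ + 1/√2|010⟩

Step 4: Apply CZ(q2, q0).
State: 1/√2|000⟩ + 1/√2|010⟩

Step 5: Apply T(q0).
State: 1/√2|000⟩ + 1/√2|010⟩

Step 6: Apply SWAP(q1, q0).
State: 1/√2|000⟩ + 1/√2|100⟩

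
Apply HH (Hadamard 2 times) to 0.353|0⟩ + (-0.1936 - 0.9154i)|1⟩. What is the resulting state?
0.353|0⟩ + (-0.1936 - 0.9154i)|1⟩

H² = I, so an even number of Hadamards cancels: H^2 = I and the state is unchanged.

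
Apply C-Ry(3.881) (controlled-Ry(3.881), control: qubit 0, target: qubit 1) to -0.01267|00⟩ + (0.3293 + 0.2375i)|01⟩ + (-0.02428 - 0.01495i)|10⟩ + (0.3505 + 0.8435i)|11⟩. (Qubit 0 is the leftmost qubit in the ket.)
-0.01267|00⟩ + (0.3293 + 0.2375i)|01⟩ + (-0.318 - 0.7811i)|10⟩ + (-0.1493 - 0.3187i)|11⟩

C-Ry(3.881) leaves the control-|0⟩ kets |00⟩, |01⟩ unchanged and applies Ry(3.881) to qubit 1 on the control-|1⟩ pair (|10⟩, |11⟩).
Ry(3.881) = [[cos(θ/2), −sin(θ/2)], [sin(θ/2), cos(θ/2)]]; θ = 3.881, cos(θ/2) ≈ -0.361339, sin(θ/2) ≈ 0.932434.
With a = amp(|10⟩) = (-0.02428 - 0.01495i) and b = amp(|11⟩) = (0.3505 + 0.8435i):
new amp(|10⟩) = (-0.361339)·a + (-0.932434)·b = (-0.318 - 0.7811i)
new amp(|11⟩) = (0.932434)·a + (-0.361339)·b = (-0.1493 - 0.3187i)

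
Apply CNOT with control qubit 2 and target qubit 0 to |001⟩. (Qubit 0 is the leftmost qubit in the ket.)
|101⟩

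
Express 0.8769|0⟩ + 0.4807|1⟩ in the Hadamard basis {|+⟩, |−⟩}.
0.96|+⟩ + 0.2802|−⟩

With |ψ⟩ = α|0⟩ + β|1⟩, the Hadamard-basis coefficients are ⟨+|ψ⟩ = (α + β)/√2 and ⟨−|ψ⟩ = (α − β)/√2.
Here α = 0.8769, β = 0.4807: (α + β)/√2 = 0.96, (α − β)/√2 = 0.2802.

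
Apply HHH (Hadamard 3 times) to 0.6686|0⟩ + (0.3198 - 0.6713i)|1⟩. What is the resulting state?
(0.6989 - 0.4747i)|0⟩ + (0.2466 + 0.4747i)|1⟩

H² = I, so H^3 = H: a single Hadamard. With (a, b) = (0.6686, (0.3198 - 0.6713i)), H gives ((a + b)/√2, (a − b)/√2) = ((0.6989 - 0.4747i), (0.2466 + 0.4747i)).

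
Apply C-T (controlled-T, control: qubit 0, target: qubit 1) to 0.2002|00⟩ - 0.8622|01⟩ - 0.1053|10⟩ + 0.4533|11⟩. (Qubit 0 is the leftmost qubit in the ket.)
0.2002|00⟩ - 0.8622|01⟩ - 0.1053|10⟩ + (0.3205 + 0.3205i)|11⟩

C-T leaves the control-|0⟩ kets |00⟩, |01⟩ unchanged and applies T to qubit 1 on the control-|1⟩ pair (|10⟩, |11⟩).
T = [[1, 0], [0, (1/√2 + (1/√2)i)]].
With a = amp(|10⟩) = -0.1053 and b = amp(|11⟩) = 0.4533:
new amp(|10⟩) = (1)·a = -0.1053
new amp(|11⟩) = (1/√2 + (1/√2)i)·b = (0.3205 + 0.3205i)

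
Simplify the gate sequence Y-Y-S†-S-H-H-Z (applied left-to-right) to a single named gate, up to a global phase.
Z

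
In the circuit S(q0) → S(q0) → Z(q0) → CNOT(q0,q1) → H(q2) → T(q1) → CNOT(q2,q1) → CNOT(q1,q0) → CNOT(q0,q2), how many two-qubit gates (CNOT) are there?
4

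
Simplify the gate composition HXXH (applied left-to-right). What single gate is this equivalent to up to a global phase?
I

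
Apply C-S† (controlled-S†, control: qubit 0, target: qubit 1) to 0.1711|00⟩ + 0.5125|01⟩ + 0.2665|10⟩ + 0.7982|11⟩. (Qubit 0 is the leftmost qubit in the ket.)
0.1711|00⟩ + 0.5125|01⟩ + 0.2665|10⟩ - 0.7982i|11⟩

C-S† leaves the control-|0⟩ kets |00⟩, |01⟩ unchanged and applies S† to qubit 1 on the control-|1⟩ pair (|10⟩, |11⟩).
S† = [[1, 0], [0, -i]].
With a = amp(|10⟩) = 0.2665 and b = amp(|11⟩) = 0.7982:
new amp(|10⟩) = (1)·a = 0.2665
new amp(|11⟩) = (-i)·b = -0.7982i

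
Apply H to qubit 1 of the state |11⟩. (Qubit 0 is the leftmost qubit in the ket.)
1/√2|10⟩ - 1/√2|11⟩

H on qubit 1 mixes each pair of kets that differ only in qubit 1: amplitudes (a, b) of (|…0…⟩, |…1…⟩) become ((a + b)/√2, (a − b)/√2). Kets absent from the input have amplitude 0.
(|10⟩, |11⟩): (a, b) = (0, 1) → (1/√2, -1/√2)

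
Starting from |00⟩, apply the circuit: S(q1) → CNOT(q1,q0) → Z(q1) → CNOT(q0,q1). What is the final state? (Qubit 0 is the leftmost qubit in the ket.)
|00⟩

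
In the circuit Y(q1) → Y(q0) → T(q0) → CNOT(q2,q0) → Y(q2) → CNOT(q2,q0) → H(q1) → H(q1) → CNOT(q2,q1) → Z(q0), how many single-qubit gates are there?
7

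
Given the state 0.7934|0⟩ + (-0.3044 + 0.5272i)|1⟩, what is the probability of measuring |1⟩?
0.3706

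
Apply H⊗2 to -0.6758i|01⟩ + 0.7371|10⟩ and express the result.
(0.3686 - 0.3379i)|00⟩ + (0.3686 + 0.3379i)|01⟩ + (-0.3686 - 0.3379i)|10⟩ + (-0.3686 + 0.3379i)|11⟩

H⊗2 gives amp(|y⟩) = (1/2) Σ_x (−1)^(x·y) amp(|x⟩), where x·y is the number of positions in which both x and y have a 1.
|00⟩: (-0.6758i + 0.7371)/2 = (0.3686 - 0.3379i)
|01⟩: (0.6758i + 0.7371)/2 = (0.3686 + 0.3379i)
|10⟩: (-0.6758i - 0.7371)/2 = (-0.3686 - 0.3379i)
|11⟩: (0.6758i - 0.7371)/2 = (-0.3686 + 0.3379i)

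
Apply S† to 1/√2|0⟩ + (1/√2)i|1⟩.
1/√2|0⟩ + 1/√2|1⟩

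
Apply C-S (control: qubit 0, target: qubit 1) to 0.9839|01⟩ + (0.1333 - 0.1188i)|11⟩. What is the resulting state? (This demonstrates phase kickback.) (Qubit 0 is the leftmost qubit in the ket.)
0.9839|01⟩ + (0.1188 + 0.1333i)|11⟩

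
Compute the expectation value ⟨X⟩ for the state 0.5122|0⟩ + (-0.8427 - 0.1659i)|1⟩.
-0.8633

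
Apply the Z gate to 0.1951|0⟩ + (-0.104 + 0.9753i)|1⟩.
0.1951|0⟩ + (0.104 - 0.9753i)|1⟩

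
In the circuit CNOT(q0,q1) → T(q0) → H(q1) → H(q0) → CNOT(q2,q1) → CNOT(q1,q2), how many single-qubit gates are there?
3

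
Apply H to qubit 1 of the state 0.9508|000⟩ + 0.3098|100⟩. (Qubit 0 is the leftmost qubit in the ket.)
0.6723|000⟩ + 0.6723|010⟩ + 0.2191|100⟩ + 0.2191|110⟩

H on qubit 1 mixes each pair of kets that differ only in qubit 1: amplitudes (a, b) of (|…0…⟩, |…1…⟩) become ((a + b)/√2, (a − b)/√2). Kets absent from the input have amplitude 0.
(|000⟩, |010⟩): (a, b) = (0.9508, 0) → (0.6723, 0.6723)
(|100⟩, |110⟩): (a, b) = (0.3098, 0) → (0.2191, 0.2191)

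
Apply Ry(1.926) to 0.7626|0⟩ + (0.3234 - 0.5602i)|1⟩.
(0.17 + 0.4599i)|0⟩ + (0.8107 - 0.3199i)|1⟩

Ry(1.926) = [[cos(θ/2), −sin(θ/2)], [sin(θ/2), cos(θ/2)]]; θ = 1.926, cos(θ/2) ≈ 0.57106, sin(θ/2) ≈ 0.820908.
With a = amp(|0⟩) = 0.7626 and b = amp(|1⟩) = (0.3234 - 0.5602i):
new amp(|0⟩) = (0.57106)·a + (-0.820908)·b = (0.17 + 0.4599i)
new amp(|1⟩) = (0.820908)·a + (0.57106)·b = (0.8107 - 0.3199i)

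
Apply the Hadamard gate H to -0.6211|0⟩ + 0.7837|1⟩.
0.115|0⟩ - 0.9933|1⟩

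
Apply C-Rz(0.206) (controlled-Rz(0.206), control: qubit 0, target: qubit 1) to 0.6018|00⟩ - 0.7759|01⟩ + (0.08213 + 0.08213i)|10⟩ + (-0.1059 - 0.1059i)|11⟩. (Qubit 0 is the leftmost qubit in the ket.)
0.6018|00⟩ - 0.7759|01⟩ + (0.09014 + 0.07325i)|10⟩ + (-0.09445 - 0.1162i)|11⟩

C-Rz(0.206) leaves the control-|0⟩ kets |00⟩, |01⟩ unchanged and applies Rz(0.206) to qubit 1 on the control-|1⟩ pair (|10⟩, |11⟩).
Rz(0.206) = [[e^(−iθ/2), 0], [0, e^(iθ/2)]] with e^(±iθ/2) = cos(θ/2) ± i·sin(θ/2); θ = 0.206, cos(θ/2) ≈ 0.9947, sin(θ/2) ≈ 0.102818.
With a = amp(|10⟩) = (0.08213 + 0.08213i) and b = amp(|11⟩) = (-0.1059 - 0.1059i):
new amp(|10⟩) = (0.9947 - 0.102818i)·a = (0.09014 + 0.07325i)
new amp(|11⟩) = (0.9947 + 0.102818i)·b = (-0.09445 - 0.1162i)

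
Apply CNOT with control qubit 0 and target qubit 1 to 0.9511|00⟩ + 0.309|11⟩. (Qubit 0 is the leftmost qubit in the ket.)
0.9511|00⟩ + 0.309|10⟩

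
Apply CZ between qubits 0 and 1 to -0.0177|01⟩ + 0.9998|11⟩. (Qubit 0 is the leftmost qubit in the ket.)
-0.0177|01⟩ - 0.9998|11⟩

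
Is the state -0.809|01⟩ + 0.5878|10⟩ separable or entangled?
Entangled

Writing the state as a|00⟩ + b|01⟩ + c|10⟩ + d|11⟩, it is a product state iff ad − bc = 0.
Here (a, b, c, d) = (0, -0.809, 0.5878, 0): ad − bc = (0)(0) − (-0.809)(0.5878) = 0.4755 ≠ 0, so the state is entangled.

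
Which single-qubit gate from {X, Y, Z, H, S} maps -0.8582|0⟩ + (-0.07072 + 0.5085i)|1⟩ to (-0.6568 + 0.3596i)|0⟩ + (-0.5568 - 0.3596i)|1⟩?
H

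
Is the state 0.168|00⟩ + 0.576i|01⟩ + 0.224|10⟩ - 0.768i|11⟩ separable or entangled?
Entangled

Writing the state as a|00⟩ + b|01⟩ + c|10⟩ + d|11⟩, it is a product state iff ad − bc = 0.
Here (a, b, c, d) = (0.168, 0.576i, 0.224, -0.768i): ad − bc = (0.168)(-0.768i) − (0.576i)(0.224) = -0.258i ≠ 0, so the state is entangled.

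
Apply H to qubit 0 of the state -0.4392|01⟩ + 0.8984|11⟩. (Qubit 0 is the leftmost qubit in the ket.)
0.3247|01⟩ - 0.9458|11⟩

H on qubit 0 mixes each pair of kets that differ only in qubit 0: amplitudes (a, b) of (|…0…⟩, |…1…⟩) become ((a + b)/√2, (a − b)/√2). Kets absent from the input have amplitude 0.
(|01⟩, |11⟩): (a, b) = (-0.4392, 0.8984) → (0.3247, -0.9458)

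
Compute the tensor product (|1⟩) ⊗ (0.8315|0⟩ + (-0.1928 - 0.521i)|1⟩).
0.8315|10⟩ + (-0.1928 - 0.521i)|11⟩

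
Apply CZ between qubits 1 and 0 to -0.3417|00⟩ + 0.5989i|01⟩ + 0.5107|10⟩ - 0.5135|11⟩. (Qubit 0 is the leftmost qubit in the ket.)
-0.3417|00⟩ + 0.5989i|01⟩ + 0.5107|10⟩ + 0.5135|11⟩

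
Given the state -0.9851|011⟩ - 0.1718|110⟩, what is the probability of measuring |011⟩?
0.9704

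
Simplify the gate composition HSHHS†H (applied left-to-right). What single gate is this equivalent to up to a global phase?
I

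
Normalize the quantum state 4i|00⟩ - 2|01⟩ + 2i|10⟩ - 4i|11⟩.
0.6325i|00⟩ - 0.3162|01⟩ + 0.3162i|10⟩ - 0.6325i|11⟩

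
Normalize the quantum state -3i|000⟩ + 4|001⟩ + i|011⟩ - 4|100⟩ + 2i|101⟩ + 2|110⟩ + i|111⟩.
-0.4201i|000⟩ + 0.5601|001⟩ + 0.14i|011⟩ - 0.5601|100⟩ + 0.2801i|101⟩ + 0.2801|110⟩ + 0.14i|111⟩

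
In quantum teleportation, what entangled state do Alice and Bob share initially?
Bell state |Φ+⟩ = (|00⟩ + |11⟩)/√2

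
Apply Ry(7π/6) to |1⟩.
-0.9659|0⟩ - 0.2588|1⟩

Ry(7π/6) = [[cos(θ/2), −sin(θ/2)], [sin(θ/2), cos(θ/2)]]; θ = 7π/6, cos(θ/2) ≈ -0.258819, sin(θ/2) ≈ 0.965926.
With a = amp(|0⟩) = 0 and b = amp(|1⟩) = 1:
new amp(|0⟩) = (-0.258819)·a + (-0.965926)·b = -0.9659
new amp(|1⟩) = (0.965926)·a + (-0.258819)·b = -0.2588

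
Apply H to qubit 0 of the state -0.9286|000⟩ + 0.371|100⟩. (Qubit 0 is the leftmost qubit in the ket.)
-0.3943|000⟩ - 0.919|100⟩

H on qubit 0 mixes each pair of kets that differ only in qubit 0: amplitudes (a, b) of (|…0…⟩, |…1…⟩) become ((a + b)/√2, (a − b)/√2). Kets absent from the input have amplitude 0.
(|000⟩, |100⟩): (a, b) = (-0.9286, 0.371) → (-0.3943, -0.919)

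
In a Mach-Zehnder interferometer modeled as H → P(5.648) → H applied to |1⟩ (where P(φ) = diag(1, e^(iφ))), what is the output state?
(0.09752 + 0.2967i)|0⟩ + (0.9025 - 0.2967i)|1⟩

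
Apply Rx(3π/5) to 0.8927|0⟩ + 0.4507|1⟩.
(0.5247 - 0.3646i)|0⟩ + (0.2649 - 0.7222i)|1⟩

Rx(3π/5) = [[cos(θ/2), −i·sin(θ/2)], [−i·sin(θ/2), cos(θ/2)]]; θ = 3π/5, cos(θ/2) ≈ 0.587785, sin(θ/2) ≈ 0.809017.
With a = amp(|0⟩) = 0.8927 and b = amp(|1⟩) = 0.4507:
new amp(|0⟩) = (0.587785)·a + (-0.809017i)·b = (0.5247 - 0.3646i)
new amp(|1⟩) = (-0.809017i)·a + (0.587785)·b = (0.2649 - 0.7222i)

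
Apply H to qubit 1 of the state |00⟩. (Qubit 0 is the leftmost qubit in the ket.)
1/√2|00⟩ + 1/√2|01⟩

H on qubit 1 mixes each pair of kets that differ only in qubit 1: amplitudes (a, b) of (|…0…⟩, |…1…⟩) become ((a + b)/√2, (a − b)/√2). Kets absent from the input have amplitude 0.
(|00⟩, |01⟩): (a, b) = (1, 0) → (1/√2, 1/√2)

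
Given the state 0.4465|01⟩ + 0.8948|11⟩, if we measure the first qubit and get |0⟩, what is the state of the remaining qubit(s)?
|1⟩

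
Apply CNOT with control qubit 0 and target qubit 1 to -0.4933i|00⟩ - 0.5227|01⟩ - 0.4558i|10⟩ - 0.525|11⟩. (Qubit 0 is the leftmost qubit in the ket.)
-0.4933i|00⟩ - 0.5227|01⟩ - 0.525|10⟩ - 0.4558i|11⟩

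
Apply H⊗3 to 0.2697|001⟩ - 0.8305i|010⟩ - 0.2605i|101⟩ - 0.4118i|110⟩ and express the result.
(0.09535 - 0.5313i)|000⟩ + (-0.09535 - 0.3471i)|001⟩ + (0.09535 + 0.3471i)|010⟩ + (-0.09535 + 0.5313i)|011⟩ + (0.09535 - 0.05593i)|100⟩ + (-0.09535 - 0.2401i)|101⟩ + (0.09535 + 0.2401i)|110⟩ + (-0.09535 + 0.05593i)|111⟩

H⊗3 gives amp(|y⟩) = (1/2√2) Σ_x (−1)^(x·y) amp(|x⟩), where x·y is the number of positions in which both x and y have a 1.
|000⟩: (0.2697 - 0.8305i - 0.2605i - 0.4118i)/(2√2) = (0.09535 - 0.5313i)
|001⟩: (-0.2697 - 0.8305i + 0.2605i - 0.4118i)/(2√2) = (-0.09535 - 0.3471i)
|010⟩: (0.2697 + 0.8305i - 0.2605i + 0.4118i)/(2√2) = (0.09535 + 0.3471i)
|011⟩: (-0.2697 + 0.8305i + 0.2605i + 0.4118i)/(2√2) = (-0.09535 + 0.5313i)
|100⟩: (0.2697 - 0.8305i + 0.2605i + 0.4118i)/(2√2) = (0.09535 - 0.05593i)
|101⟩: (-0.2697 - 0.8305i - 0.2605i + 0.4118i)/(2√2) = (-0.09535 - 0.2401i)
|110⟩: (0.2697 + 0.8305i + 0.2605i - 0.4118i)/(2√2) = (0.09535 + 0.2401i)
|111⟩: (-0.2697 + 0.8305i - 0.2605i - 0.4118i)/(2√2) = (-0.09535 + 0.05593i)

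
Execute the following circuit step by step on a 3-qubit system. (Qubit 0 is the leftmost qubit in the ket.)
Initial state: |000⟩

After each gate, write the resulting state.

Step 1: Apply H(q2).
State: 1/√2|000⟩ + 1/√2|001⟩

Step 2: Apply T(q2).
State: 1/√2|000⟩ + (1/2 + (1/2)i)|001⟩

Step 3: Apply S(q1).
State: 1/√2|000⟩ + (1/2 + (1/2)i)|001⟩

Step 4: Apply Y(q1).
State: (1/√2)i|010⟩ + (-1/2 + (1/2)i)|011⟩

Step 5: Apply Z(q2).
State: (1/√2)i|010⟩ + (1/2 - (1/2)i)|011⟩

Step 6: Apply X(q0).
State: (1/√2)i|110⟩ + (1/2 - (1/2)i)|111⟩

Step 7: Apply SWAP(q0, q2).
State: (1/√2)i|011⟩ + (1/2 - (1/2)i)|111⟩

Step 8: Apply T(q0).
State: (1/√2)i|011⟩ + 1/√2|111⟩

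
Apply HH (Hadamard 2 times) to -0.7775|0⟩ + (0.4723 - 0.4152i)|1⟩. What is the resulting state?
-0.7775|0⟩ + (0.4723 - 0.4152i)|1⟩

H² = I, so an even number of Hadamards cancels: H^2 = I and the state is unchanged.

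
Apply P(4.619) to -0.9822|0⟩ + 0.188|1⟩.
-0.9822|0⟩ + (-0.01753 - 0.1872i)|1⟩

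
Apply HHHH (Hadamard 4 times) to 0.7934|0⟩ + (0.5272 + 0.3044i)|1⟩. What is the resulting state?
0.7934|0⟩ + (0.5272 + 0.3044i)|1⟩

H² = I, so an even number of Hadamards cancels: H^4 = I and the state is unchanged.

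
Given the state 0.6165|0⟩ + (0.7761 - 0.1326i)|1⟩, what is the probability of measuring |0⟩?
0.3801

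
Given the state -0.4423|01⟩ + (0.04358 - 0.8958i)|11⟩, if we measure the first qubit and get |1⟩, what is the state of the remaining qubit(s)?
(0.04859 - 0.9988i)|1⟩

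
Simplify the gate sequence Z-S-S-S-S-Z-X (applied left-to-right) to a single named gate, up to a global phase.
X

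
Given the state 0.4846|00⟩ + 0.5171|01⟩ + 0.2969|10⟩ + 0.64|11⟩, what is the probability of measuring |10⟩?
0.08815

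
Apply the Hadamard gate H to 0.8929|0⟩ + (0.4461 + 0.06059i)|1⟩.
(0.9468 + 0.04284i)|0⟩ + (0.3159 - 0.04284i)|1⟩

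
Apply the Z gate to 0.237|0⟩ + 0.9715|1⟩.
0.237|0⟩ - 0.9715|1⟩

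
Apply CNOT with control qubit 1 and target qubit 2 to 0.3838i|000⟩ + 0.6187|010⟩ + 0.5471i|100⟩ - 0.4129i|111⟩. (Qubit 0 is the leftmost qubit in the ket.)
0.3838i|000⟩ + 0.6187|011⟩ + 0.5471i|100⟩ - 0.4129i|110⟩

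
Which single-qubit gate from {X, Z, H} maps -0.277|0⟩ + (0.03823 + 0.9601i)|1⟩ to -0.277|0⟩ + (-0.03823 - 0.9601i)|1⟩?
Z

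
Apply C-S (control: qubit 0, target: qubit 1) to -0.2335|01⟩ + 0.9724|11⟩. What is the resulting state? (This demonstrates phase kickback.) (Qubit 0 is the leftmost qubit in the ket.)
-0.2335|01⟩ + 0.9724i|11⟩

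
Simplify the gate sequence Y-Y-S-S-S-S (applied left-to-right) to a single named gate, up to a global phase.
I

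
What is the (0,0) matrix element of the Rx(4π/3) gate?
-1/2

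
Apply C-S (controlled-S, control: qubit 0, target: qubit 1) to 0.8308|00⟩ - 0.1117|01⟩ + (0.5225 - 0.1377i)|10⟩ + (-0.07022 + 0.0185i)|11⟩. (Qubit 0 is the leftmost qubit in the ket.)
0.8308|00⟩ - 0.1117|01⟩ + (0.5225 - 0.1377i)|10⟩ + (-0.0185 - 0.07022i)|11⟩

C-S leaves the control-|0⟩ kets |00⟩, |01⟩ unchanged and applies S to qubit 1 on the control-|1⟩ pair (|10⟩, |11⟩).
S = [[1, 0], [0, i]].
With a = amp(|10⟩) = (0.5225 - 0.1377i) and b = amp(|11⟩) = (-0.07022 + 0.0185i):
new amp(|10⟩) = (1)·a = (0.5225 - 0.1377i)
new amp(|11⟩) = (i)·b = (-0.0185 - 0.07022i)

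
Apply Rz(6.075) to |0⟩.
(-0.9946 - 0.1039i)|0⟩

Rz(6.075) = [[e^(−iθ/2), 0], [0, e^(iθ/2)]] with e^(±iθ/2) = cos(θ/2) ± i·sin(θ/2); θ = 6.075, cos(θ/2) ≈ -0.994587, sin(θ/2) ≈ 0.103905.
With a = amp(|0⟩) = 1 and b = amp(|1⟩) = 0:
new amp(|0⟩) = (-0.994587 - 0.103905i)·a = (-0.9946 - 0.1039i)
new amp(|1⟩) = (-0.994587 + 0.103905i)·b = 0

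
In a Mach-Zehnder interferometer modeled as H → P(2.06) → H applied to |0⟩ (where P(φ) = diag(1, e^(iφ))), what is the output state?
(0.265 + 0.4414i)|0⟩ + (0.735 - 0.4414i)|1⟩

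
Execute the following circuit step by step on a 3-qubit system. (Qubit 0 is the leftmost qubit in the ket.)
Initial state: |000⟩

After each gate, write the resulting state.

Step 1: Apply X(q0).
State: |100⟩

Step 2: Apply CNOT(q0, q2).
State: |101⟩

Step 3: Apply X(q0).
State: |001⟩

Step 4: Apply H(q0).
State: 1/√2|001⟩ + 1/√2|101⟩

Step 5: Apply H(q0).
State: |001⟩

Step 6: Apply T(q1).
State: |001⟩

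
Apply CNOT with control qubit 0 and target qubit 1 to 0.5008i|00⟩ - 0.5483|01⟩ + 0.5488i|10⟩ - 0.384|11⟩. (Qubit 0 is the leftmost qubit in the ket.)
0.5008i|00⟩ - 0.5483|01⟩ - 0.384|10⟩ + 0.5488i|11⟩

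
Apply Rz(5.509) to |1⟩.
(-0.926 + 0.3775i)|1⟩

Rz(5.509) = [[e^(−iθ/2), 0], [0, e^(iθ/2)]] with e^(±iθ/2) = cos(θ/2) ± i·sin(θ/2); θ = 5.509, cos(θ/2) ≈ -0.92601, sin(θ/2) ≈ 0.377498.
With a = amp(|0⟩) = 0 and b = amp(|1⟩) = 1:
new amp(|0⟩) = (-0.92601 - 0.377498i)·a = 0
new amp(|1⟩) = (-0.92601 + 0.377498i)·b = (-0.926 + 0.3775i)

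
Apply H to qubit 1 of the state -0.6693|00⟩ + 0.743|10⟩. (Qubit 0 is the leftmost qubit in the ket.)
-0.4733|00⟩ - 0.4733|01⟩ + 0.5254|10⟩ + 0.5254|11⟩

H on qubit 1 mixes each pair of kets that differ only in qubit 1: amplitudes (a, b) of (|…0…⟩, |…1…⟩) become ((a + b)/√2, (a − b)/√2). Kets absent from the input have amplitude 0.
(|00⟩, |01⟩): (a, b) = (-0.6693, 0) → (-0.4733, -0.4733)
(|10⟩, |11⟩): (a, b) = (0.743, 0) → (0.5254, 0.5254)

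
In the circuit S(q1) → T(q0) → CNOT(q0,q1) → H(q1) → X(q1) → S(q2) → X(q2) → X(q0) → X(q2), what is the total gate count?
9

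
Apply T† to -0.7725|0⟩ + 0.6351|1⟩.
-0.7725|0⟩ + (0.4491 - 0.4491i)|1⟩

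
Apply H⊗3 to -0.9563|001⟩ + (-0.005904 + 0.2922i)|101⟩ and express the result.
(-0.3402 + 0.1033i)|000⟩ + (0.3402 - 0.1033i)|001⟩ + (-0.3402 + 0.1033i)|010⟩ + (0.3402 - 0.1033i)|011⟩ + (-0.336 - 0.1033i)|100⟩ + (0.336 + 0.1033i)|101⟩ + (-0.336 - 0.1033i)|110⟩ + (0.336 + 0.1033i)|111⟩

H⊗3 gives amp(|y⟩) = (1/2√2) Σ_x (−1)^(x·y) amp(|x⟩), where x·y is the number of positions in which both x and y have a 1.
|000⟩: (-0.9563 + (-0.005904 + 0.2922i))/(2√2) = (-0.3402 + 0.1033i)
|001⟩: (0.9563 - (-0.005904 + 0.2922i))/(2√2) = (0.3402 - 0.1033i)
|010⟩: (-0.9563 + (-0.005904 + 0.2922i))/(2√2) = (-0.3402 + 0.1033i)
|011⟩: (0.9563 - (-0.005904 + 0.2922i))/(2√2) = (0.3402 - 0.1033i)
|100⟩: (-0.9563 - (-0.005904 + 0.2922i))/(2√2) = (-0.336 - 0.1033i)
|101⟩: (0.9563 + (-0.005904 + 0.2922i))/(2√2) = (0.336 + 0.1033i)
|110⟩: (-0.9563 - (-0.005904 + 0.2922i))/(2√2) = (-0.336 - 0.1033i)
|111⟩: (0.9563 + (-0.005904 + 0.2922i))/(2√2) = (0.336 + 0.1033i)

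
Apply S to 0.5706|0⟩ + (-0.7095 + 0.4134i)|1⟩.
0.5706|0⟩ + (-0.4134 - 0.7095i)|1⟩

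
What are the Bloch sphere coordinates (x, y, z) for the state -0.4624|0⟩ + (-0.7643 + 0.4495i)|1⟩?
(0.7068, -0.4157, -0.5724)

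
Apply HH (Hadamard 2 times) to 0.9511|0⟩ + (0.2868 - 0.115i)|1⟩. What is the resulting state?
0.9511|0⟩ + (0.2868 - 0.115i)|1⟩

H² = I, so an even number of Hadamards cancels: H^2 = I and the state is unchanged.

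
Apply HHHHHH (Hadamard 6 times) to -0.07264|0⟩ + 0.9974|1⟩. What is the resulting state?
-0.07264|0⟩ + 0.9974|1⟩

H² = I, so an even number of Hadamards cancels: H^6 = I and the state is unchanged.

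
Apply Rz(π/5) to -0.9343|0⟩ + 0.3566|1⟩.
(-0.8886 + 0.2887i)|0⟩ + (0.3391 + 0.1102i)|1⟩

Rz(π/5) = [[e^(−iθ/2), 0], [0, e^(iθ/2)]] with e^(±iθ/2) = cos(θ/2) ± i·sin(θ/2); θ = π/5, cos(θ/2) ≈ 0.951057, sin(θ/2) ≈ 0.309017.
With a = amp(|0⟩) = -0.9343 and b = amp(|1⟩) = 0.3566:
new amp(|0⟩) = (0.951057 - 0.309017i)·a = (-0.8886 + 0.2887i)
new amp(|1⟩) = (0.951057 + 0.309017i)·b = (0.3391 + 0.1102i)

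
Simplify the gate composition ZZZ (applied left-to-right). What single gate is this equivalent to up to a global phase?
Z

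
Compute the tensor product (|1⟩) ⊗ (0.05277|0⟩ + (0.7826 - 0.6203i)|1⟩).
0.05277|10⟩ + (0.7826 - 0.6203i)|11⟩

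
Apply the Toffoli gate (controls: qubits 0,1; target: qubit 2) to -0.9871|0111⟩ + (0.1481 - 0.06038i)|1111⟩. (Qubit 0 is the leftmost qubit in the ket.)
-0.9871|0111⟩ + (0.1481 - 0.06038i)|1101⟩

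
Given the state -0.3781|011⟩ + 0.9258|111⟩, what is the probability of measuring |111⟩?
0.8571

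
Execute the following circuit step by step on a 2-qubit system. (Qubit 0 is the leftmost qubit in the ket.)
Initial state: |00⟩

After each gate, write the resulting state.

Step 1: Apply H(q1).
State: 1/√2|00⟩ + 1/√2|01⟩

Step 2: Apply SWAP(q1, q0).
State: 1/√2|00⟩ + 1/√2|10⟩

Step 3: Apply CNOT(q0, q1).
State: 1/√2|00⟩ + 1/√2|11⟩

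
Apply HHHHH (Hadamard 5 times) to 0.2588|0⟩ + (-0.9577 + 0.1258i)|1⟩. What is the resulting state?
(-0.4942 + 0.08895i)|0⟩ + (0.8602 - 0.08895i)|1⟩

H² = I, so H^5 = H: a single Hadamard. With (a, b) = (0.2588, (-0.9577 + 0.1258i)), H gives ((a + b)/√2, (a − b)/√2) = ((-0.4942 + 0.08895i), (0.8602 - 0.08895i)).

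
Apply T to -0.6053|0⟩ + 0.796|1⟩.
-0.6053|0⟩ + (0.5629 + 0.5629i)|1⟩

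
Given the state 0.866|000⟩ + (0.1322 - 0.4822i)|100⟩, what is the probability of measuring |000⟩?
0.75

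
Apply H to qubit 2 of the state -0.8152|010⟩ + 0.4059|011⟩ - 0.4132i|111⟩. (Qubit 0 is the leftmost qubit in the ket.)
-0.2894|010⟩ - 0.8634|011⟩ - 0.2922i|110⟩ + 0.2922i|111⟩

H on qubit 2 mixes each pair of kets that differ only in qubit 2: amplitudes (a, b) of (|…0…⟩, |…1…⟩) become ((a + b)/√2, (a − b)/√2). Kets absent from the input have amplitude 0.
(|010⟩, |011⟩): (a, b) = (-0.8152, 0.4059) → (-0.2894, -0.8634)
(|110⟩, |111⟩): (a, b) = (0, -0.4132i) → (-0.2922i, 0.2922i)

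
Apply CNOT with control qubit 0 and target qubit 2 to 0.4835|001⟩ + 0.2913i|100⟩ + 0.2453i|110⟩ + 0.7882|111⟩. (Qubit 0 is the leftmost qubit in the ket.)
0.4835|001⟩ + 0.2913i|101⟩ + 0.7882|110⟩ + 0.2453i|111⟩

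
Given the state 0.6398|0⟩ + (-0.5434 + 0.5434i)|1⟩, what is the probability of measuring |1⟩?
0.5906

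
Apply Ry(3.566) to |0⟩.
-0.2106|0⟩ + 0.9776|1⟩

Ry(3.566) = [[cos(θ/2), −sin(θ/2)], [sin(θ/2), cos(θ/2)]]; θ = 3.566, cos(θ/2) ≈ -0.210615, sin(θ/2) ≈ 0.977569.
With a = amp(|0⟩) = 1 and b = amp(|1⟩) = 0:
new amp(|0⟩) = (-0.210615)·a + (-0.977569)·b = -0.2106
new amp(|1⟩) = (0.977569)·a + (-0.210615)·b = 0.9776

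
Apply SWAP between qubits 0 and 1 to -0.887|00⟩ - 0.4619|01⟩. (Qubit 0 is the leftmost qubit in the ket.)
-0.887|00⟩ - 0.4619|10⟩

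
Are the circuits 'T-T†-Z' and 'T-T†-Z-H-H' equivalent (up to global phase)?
Yes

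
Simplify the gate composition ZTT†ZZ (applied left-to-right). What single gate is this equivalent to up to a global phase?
Z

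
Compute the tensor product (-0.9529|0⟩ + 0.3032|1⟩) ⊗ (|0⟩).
-0.9529|00⟩ + 0.3032|10⟩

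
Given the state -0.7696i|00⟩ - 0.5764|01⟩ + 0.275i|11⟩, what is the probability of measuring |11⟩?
0.07563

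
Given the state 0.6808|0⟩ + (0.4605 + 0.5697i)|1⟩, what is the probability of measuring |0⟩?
0.4635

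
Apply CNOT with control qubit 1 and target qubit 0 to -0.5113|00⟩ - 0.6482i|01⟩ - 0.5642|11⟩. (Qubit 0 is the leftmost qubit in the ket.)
-0.5113|00⟩ - 0.5642|01⟩ - 0.6482i|11⟩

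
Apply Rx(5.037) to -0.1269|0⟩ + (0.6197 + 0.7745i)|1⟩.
(0.555 - 0.3616i)|0⟩ + (-0.5032 - 0.5549i)|1⟩

Rx(5.037) = [[cos(θ/2), −i·sin(θ/2)], [−i·sin(θ/2), cos(θ/2)]]; θ = 5.037, cos(θ/2) ≈ -0.812078, sin(θ/2) ≈ 0.583549.
With a = amp(|0⟩) = -0.1269 and b = amp(|1⟩) = (0.6197 + 0.7745i):
new amp(|0⟩) = (-0.812078)·a + (-0.583549i)·b = (0.555 - 0.3616i)
new amp(|1⟩) = (-0.583549i)·a + (-0.812078)·b = (-0.5032 - 0.5549i)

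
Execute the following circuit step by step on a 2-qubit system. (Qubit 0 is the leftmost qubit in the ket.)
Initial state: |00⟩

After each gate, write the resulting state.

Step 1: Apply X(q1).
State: |01⟩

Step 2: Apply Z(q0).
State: |01⟩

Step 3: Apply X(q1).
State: |00⟩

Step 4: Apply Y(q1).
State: i|01⟩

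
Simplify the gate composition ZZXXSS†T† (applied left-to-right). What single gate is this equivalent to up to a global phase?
T†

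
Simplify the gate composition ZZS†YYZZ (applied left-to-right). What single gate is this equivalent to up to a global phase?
S†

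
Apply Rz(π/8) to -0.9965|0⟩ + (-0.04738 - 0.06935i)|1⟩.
(-0.9774 + 0.1944i)|0⟩ + (-0.03294 - 0.07726i)|1⟩

Rz(π/8) = [[e^(−iθ/2), 0], [0, e^(iθ/2)]] with e^(±iθ/2) = cos(θ/2) ± i·sin(θ/2); θ = π/8, cos(θ/2) ≈ 0.980785, sin(θ/2) ≈ 0.19509.
With a = amp(|0⟩) = -0.9965 and b = amp(|1⟩) = (-0.04738 - 0.06935i):
new amp(|0⟩) = (0.980785 - 0.19509i)·a = (-0.9774 + 0.1944i)
new amp(|1⟩) = (0.980785 + 0.19509i)·b = (-0.03294 - 0.07726i)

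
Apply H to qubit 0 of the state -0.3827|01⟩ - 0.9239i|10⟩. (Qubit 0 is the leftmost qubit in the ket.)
-0.6533i|00⟩ - 0.2706|01⟩ + 0.6533i|10⟩ - 0.2706|11⟩

H on qubit 0 mixes each pair of kets that differ only in qubit 0: amplitudes (a, b) of (|…0…⟩, |…1…⟩) become ((a + b)/√2, (a − b)/√2). Kets absent from the input have amplitude 0.
(|00⟩, |10⟩): (a, b) = (0, -0.9239i) → (-0.6533i, 0.6533i)
(|01⟩, |11⟩): (a, b) = (-0.3827, 0) → (-0.2706, -0.2706)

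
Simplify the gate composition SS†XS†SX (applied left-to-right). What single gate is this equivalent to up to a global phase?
I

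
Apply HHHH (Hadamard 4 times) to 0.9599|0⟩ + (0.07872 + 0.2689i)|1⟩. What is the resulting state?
0.9599|0⟩ + (0.07872 + 0.2689i)|1⟩

H² = I, so an even number of Hadamards cancels: H^4 = I and the state is unchanged.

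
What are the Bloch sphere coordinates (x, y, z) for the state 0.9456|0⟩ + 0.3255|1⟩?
(0.6156, 0, 0.7882)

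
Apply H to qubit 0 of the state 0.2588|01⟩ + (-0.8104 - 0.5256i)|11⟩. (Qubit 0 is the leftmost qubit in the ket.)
(-0.39 - 0.3717i)|01⟩ + (0.756 + 0.3717i)|11⟩

H on qubit 0 mixes each pair of kets that differ only in qubit 0: amplitudes (a, b) of (|…0…⟩, |…1…⟩) become ((a + b)/√2, (a − b)/√2). Kets absent from the input have amplitude 0.
(|01⟩, |11⟩): (a, b) = (0.2588, (-0.8104 - 0.5256i)) → ((-0.39 - 0.3717i), (0.756 + 0.3717i))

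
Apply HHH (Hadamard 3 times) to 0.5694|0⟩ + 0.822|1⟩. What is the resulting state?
0.9839|0⟩ - 0.1786|1⟩

H² = I, so H^3 = H: a single Hadamard. With (a, b) = (0.5694, 0.822), H gives ((a + b)/√2, (a − b)/√2) = (0.9839, -0.1786).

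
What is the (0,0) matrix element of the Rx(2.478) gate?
0.3257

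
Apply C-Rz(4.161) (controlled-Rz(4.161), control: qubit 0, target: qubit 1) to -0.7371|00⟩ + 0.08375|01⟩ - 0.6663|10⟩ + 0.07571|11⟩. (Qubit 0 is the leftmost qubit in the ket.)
-0.7371|00⟩ + 0.08375|01⟩ + (0.3251 + 0.5816i)|10⟩ + (-0.03694 + 0.06609i)|11⟩

C-Rz(4.161) leaves the control-|0⟩ kets |00⟩, |01⟩ unchanged and applies Rz(4.161) to qubit 1 on the control-|1⟩ pair (|10⟩, |11⟩).
Rz(4.161) = [[e^(−iθ/2), 0], [0, e^(iθ/2)]] with e^(±iθ/2) = cos(θ/2) ± i·sin(θ/2); θ = 4.161, cos(θ/2) ≈ -0.487919, sin(θ/2) ≈ 0.872889.
With a = amp(|10⟩) = -0.6663 and b = amp(|11⟩) = 0.07571:
new amp(|10⟩) = (-0.487919 - 0.872889i)·a = (0.3251 + 0.5816i)
new amp(|11⟩) = (-0.487919 + 0.872889i)·b = (-0.03694 + 0.06609i)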